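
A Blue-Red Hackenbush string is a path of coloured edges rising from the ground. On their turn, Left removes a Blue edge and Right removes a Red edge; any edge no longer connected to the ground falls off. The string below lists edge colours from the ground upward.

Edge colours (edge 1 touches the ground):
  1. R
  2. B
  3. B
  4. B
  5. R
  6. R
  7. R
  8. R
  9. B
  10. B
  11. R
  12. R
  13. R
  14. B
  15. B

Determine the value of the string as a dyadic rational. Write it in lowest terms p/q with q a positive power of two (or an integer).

-3897/16384

1 of 15 · R · max L −∞ · min R 0 so -1
2 of 15 · RB · max L -1 · min R 0 so -1/2
3 of 15 · RBB · max L -1/2 · min R 0 so -1/4
4 of 15 · RBBB · max L -1/4 · min R 0 so -1/8
5 of 15 · RBBBR · max L -1/4 · min R -1/8 so -3/16
6 of 15 · RBBBRR · max L -1/4 · min R -3/16 so -7/32
7 of 15 · RBBBRRR · max L -1/4 · min R -7/32 so -15/64
8 of 15 · RBBBRRRR · max L -1/4 · min R -15/64 so -31/128
9 of 15 · RBBBRRRRB · max L -31/128 · min R -15/64 so -61/256
10 of 15 · RBBBRRRRBB · max L -61/256 · min R -15/64 so -121/512
11 of 15 · RBBBRRRRBBR · max L -61/256 · min R -121/512 so -243/1024
12 of 15 · RBBBRRRRBBRR · max L -61/256 · min R -243/1024 so -487/2048
13 of 15 · RBBBRRRRBBRRR · max L -61/256 · min R -487/2048 so -975/4096
14 of 15 · RBBBRRRRBBRRRB · max L -975/4096 · min R -487/2048 so -1949/8192
15 of 15 · RBBBRRRRBBRRRBB · max L -1949/8192 · min R -487/2048 so -3897/16384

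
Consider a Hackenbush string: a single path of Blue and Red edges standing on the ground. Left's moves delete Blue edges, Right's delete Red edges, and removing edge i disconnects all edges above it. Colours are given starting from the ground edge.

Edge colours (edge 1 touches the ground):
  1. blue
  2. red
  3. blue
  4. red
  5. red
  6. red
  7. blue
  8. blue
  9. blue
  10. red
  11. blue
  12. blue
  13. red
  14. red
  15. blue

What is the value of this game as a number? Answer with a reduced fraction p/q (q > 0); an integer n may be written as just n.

edge 1 of 15 (blue): { 0 | — } so 1
edge 2 of 15 (red): { 0 | 1 } so 1/2
edge 3 of 15 (blue): { 0,1/2 | 1 } so 3/4
edge 4 of 15 (red): { 0,1/2 | 3/4,1 } so 5/8
edge 5 of 15 (red): { 0,1/2 | 5/8,3/4,1 } so 9/16
edge 6 of 15 (red): { 0,1/2 | 9/16,5/8,3/4,1 } so 17/32
edge 7 of 15 (blue): { 0,1/2,17/32 | 9/16,5/8,3/4,1 } so 35/64
edge 8 of 15 (blue): { 0,1/2,17/32,35/64 | 9/16,5/8,3/4,1 } so 71/128
edge 9 of 15 (blue): { 0,1/2,17/32,35/64,71/128 | 9/16,5/8,3/4,1 } so 143/256
edge 10 of 15 (red): { 0,1/2,17/32,35/64,71/128 | 143/256,9/16,5/8,3/4,1 } so 285/512
edge 11 of 15 (blue): { 0,1/2,17/32,35/64,71/128,285/512 | 143/256,9/16,5/8,3/4,1 } so 571/1024
edge 12 of 15 (blue): { 0,1/2,17/32,35/64,71/128,285/512,571/1024 | 143/256,9/16,5/8,3/4,1 } so 1143/2048
edge 13 of 15 (red): { 0,1/2,17/32,35/64,71/128,285/512,571/1024 | 1143/2048,143/256,9/16,5/8,3/4,1 } so 2285/4096
edge 14 of 15 (red): { 0,1/2,17/32,35/64,71/128,285/512,571/1024 | 2285/4096,1143/2048,143/256,9/16,5/8,3/4,1 } so 4569/8192
edge 15 of 15 (blue): { 0,1/2,17/32,35/64,71/128,285/512,571/1024,4569/8192 | 2285/4096,1143/2048,143/256,9/16,5/8,3/4,1 } so 9139/16384

9139/16384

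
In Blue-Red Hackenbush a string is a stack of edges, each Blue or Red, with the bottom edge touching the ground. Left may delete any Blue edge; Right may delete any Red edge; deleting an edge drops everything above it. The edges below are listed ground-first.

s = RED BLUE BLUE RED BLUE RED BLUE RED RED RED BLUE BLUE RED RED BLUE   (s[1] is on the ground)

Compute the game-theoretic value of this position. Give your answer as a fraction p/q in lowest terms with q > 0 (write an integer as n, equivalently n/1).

Prefix values for RED BLUE BLUE RED BLUE RED BLUE RED RED RED BLUE BLUE RED RED BLUE via {L|R} + simplicity:
edge 1 of 15 (RED): { · | 0 } => -1
edge 2 of 15 (BLUE): { -1 | 0 } => -1/2
edge 3 of 15 (BLUE): { -1 -1/2 | 0 } => -1/4
edge 4 of 15 (RED): { -1 -1/2 | -1/4 0 } => -3/8
edge 5 of 15 (BLUE): { -1 -1/2 -3/8 | -1/4 0 } => -5/16
edge 6 of 15 (RED): { -1 -1/2 -3/8 | -5/16 -1/4 0 } => -11/32
edge 7 of 15 (BLUE): { -1 -1/2 -3/8 -11/32 | -5/16 -1/4 0 } => -21/64
edge 8 of 15 (RED): { -1 -1/2 -3/8 -11/32 | -21/64 -5/16 -1/4 0 } => -43/128
edge 9 of 15 (RED): { -1 -1/2 -3/8 -11/32 | -43/128 -21/64 -5/16 -1/4 0 } => -87/256
edge 10 of 15 (RED): { -1 -1/2 -3/8 -11/32 | -87/256 -43/128 -21/64 -5/16 -1/4 0 } => -175/512
edge 11 of 15 (BLUE): { -1 -1/2 -3/8 -11/32 -175/512 | -87/256 -43/128 -21/64 -5/16 -1/4 0 } => -349/1024
edge 12 of 15 (BLUE): { -1 -1/2 -3/8 -11/32 -175/512 -349/1024 | -87/256 -43/128 -21/64 -5/16 -1/4 0 } => -697/2048
edge 13 of 15 (RED): { -1 -1/2 -3/8 -11/32 -175/512 -349/1024 | -697/2048 -87/256 -43/128 -21/64 -5/16 -1/4 0 } => -1395/4096
edge 14 of 15 (RED): { -1 -1/2 -3/8 -11/32 -175/512 -349/1024 | -1395/4096 -697/2048 -87/256 -43/128 -21/64 -5/16 -1/4 0 } => -2791/8192
edge 15 of 15 (BLUE): { -1 -1/2 -3/8 -11/32 -175/512 -349/1024 -2791/8192 | -1395/4096 -697/2048 -87/256 -43/128 -21/64 -5/16 -1/4 0 } => -5581/16384

-5581/16384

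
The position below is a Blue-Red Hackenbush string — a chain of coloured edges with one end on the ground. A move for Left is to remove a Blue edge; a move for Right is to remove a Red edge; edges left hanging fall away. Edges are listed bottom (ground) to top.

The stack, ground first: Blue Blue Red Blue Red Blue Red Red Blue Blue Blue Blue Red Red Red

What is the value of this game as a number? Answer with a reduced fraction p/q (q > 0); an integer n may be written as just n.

13553/8192

Prefix values for Blue Blue Red Blue Red Blue Red Red Blue Blue Blue Blue Red Red Red via {L|R} + simplicity:
1 of 15 · B · max L 0 · min R +∞ => 1
2 of 15 · BB · max L 1 · min R +∞ => 2
3 of 15 · BBR · max L 1 · min R 2 => 3/2
4 of 15 · BBRB · max L 3/2 · min R 2 => 7/4
5 of 15 · BBRBR · max L 3/2 · min R 7/4 => 13/8
6 of 15 · BBRBRB · max L 13/8 · min R 7/4 => 27/16
7 of 15 · BBRBRBR · max L 13/8 · min R 27/16 => 53/32
8 of 15 · BBRBRBRR · max L 13/8 · min R 53/32 => 105/64
9 of 15 · BBRBRBRRB · max L 105/64 · min R 53/32 => 211/128
10 of 15 · BBRBRBRRBB · max L 211/128 · min R 53/32 => 423/256
11 of 15 · BBRBRBRRBBB · max L 423/256 · min R 53/32 => 847/512
12 of 15 · BBRBRBRRBBBB · max L 847/512 · min R 53/32 => 1695/1024
13 of 15 · BBRBRBRRBBBBR · max L 847/512 · min R 1695/1024 => 3389/2048
14 of 15 · BBRBRBRRBBBBRR · max L 847/512 · min R 3389/2048 => 6777/4096
15 of 15 · BBRBRBRRBBBBRRR · max L 847/512 · min R 6777/4096 => 13553/8192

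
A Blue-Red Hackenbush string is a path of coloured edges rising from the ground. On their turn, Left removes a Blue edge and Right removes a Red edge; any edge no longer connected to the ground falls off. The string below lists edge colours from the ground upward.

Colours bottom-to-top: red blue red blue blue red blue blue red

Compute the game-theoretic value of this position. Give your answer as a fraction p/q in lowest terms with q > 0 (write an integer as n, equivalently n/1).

Build value(s[:k]) for k = 1..9, string s = red blue red blue blue red blue blue red.
1 of 9 · r · max L −∞ · min R 0 → -1
2 of 9 · rb · max L -1 · min R 0 → -1/2
3 of 9 · rbr · max L -1 · min R -1/2 → -3/4
4 of 9 · rbrb · max L -3/4 · min R -1/2 → -5/8
5 of 9 · rbrbb · max L -5/8 · min R -1/2 → -9/16
6 of 9 · rbrbbr · max L -5/8 · min R -9/16 → -19/32
7 of 9 · rbrbbrb · max L -19/32 · min R -9/16 → -37/64
8 of 9 · rbrbbrbb · max L -37/64 · min R -9/16 → -73/128
9 of 9 · rbrbbrbbr · max L -37/64 · min R -73/128 → -147/256

-147/256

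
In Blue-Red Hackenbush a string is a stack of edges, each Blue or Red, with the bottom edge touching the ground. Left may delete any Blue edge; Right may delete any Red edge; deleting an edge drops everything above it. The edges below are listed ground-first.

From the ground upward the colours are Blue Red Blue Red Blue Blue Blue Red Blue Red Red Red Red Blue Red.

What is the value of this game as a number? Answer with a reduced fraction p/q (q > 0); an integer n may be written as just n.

value_1 [B]  L=[0]  R=[—]  -> 1
value_2 [BR]  L=[0]  R=[1]  -> 1/2
value_3 [BRB]  L=[0,1/2]  R=[1]  -> 3/4
value_4 [BRBR]  L=[0,1/2]  R=[3/4,1]  -> 5/8
value_5 [BRBRB]  L=[0,1/2,5/8]  R=[3/4,1]  -> 11/16
value_6 [BRBRBB]  L=[0,1/2,5/8,11/16]  R=[3/4,1]  -> 23/32
value_7 [BRBRBBB]  L=[0,1/2,5/8,11/16,23/32]  R=[3/4,1]  -> 47/64
value_8 [BRBRBBBR]  L=[0,1/2,5/8,11/16,23/32]  R=[47/64,3/4,1]  -> 93/128
value_9 [BRBRBBBRB]  L=[0,1/2,5/8,11/16,23/32,93/128]  R=[47/64,3/4,1]  -> 187/256
value_10 [BRBRBBBRBR]  L=[0,1/2,5/8,11/16,23/32,93/128]  R=[187/256,47/64,3/4,1]  -> 373/512
value_11 [BRBRBBBRBRR]  L=[0,1/2,5/8,11/16,23/32,93/128]  R=[373/512,187/256,47/64,3/4,1]  -> 745/1024
value_12 [BRBRBBBRBRRR]  L=[0,1/2,5/8,11/16,23/32,93/128]  R=[745/1024,373/512,187/256,47/64,3/4,1]  -> 1489/2048
value_13 [BRBRBBBRBRRRR]  L=[0,1/2,5/8,11/16,23/32,93/128]  R=[1489/2048,745/1024,373/512,187/256,47/64,3/4,1]  -> 2977/4096
value_14 [BRBRBBBRBRRRRB]  L=[0,1/2,5/8,11/16,23/32,93/128,2977/4096]  R=[1489/2048,745/1024,373/512,187/256,47/64,3/4,1]  -> 5955/8192
value_15 [BRBRBBBRBRRRRBR]  L=[0,1/2,5/8,11/16,23/32,93/128,2977/4096]  R=[5955/8192,1489/2048,745/1024,373/512,187/256,47/64,3/4,1]  -> 11909/16384

11909/16384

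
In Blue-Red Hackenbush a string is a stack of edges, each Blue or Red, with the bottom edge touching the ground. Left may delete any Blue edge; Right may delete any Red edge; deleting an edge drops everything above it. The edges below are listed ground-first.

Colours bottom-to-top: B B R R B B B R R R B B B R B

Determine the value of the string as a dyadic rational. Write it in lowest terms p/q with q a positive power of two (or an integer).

11835/8192

Prefix values for B B R R B B B R R R B B B R B via {L|R} + simplicity:
edge 1 of 15 (B): { 0 |  } — 1
edge 2 of 15 (B): { 0,1 |  } — 2
edge 3 of 15 (R): { 0,1 | 2 } — 3/2
edge 4 of 15 (R): { 0,1 | 3/2,2 } — 5/4
edge 5 of 15 (B): { 0,1,5/4 | 3/2,2 } — 11/8
edge 6 of 15 (B): { 0,1,5/4,11/8 | 3/2,2 } — 23/16
edge 7 of 15 (B): { 0,1,5/4,11/8,23/16 | 3/2,2 } — 47/32
edge 8 of 15 (R): { 0,1,5/4,11/8,23/16 | 47/32,3/2,2 } — 93/64
edge 9 of 15 (R): { 0,1,5/4,11/8,23/16 | 93/64,47/32,3/2,2 } — 185/128
edge 10 of 15 (R): { 0,1,5/4,11/8,23/16 | 185/128,93/64,47/32,3/2,2 } — 369/256
edge 11 of 15 (B): { 0,1,5/4,11/8,23/16,369/256 | 185/128,93/64,47/32,3/2,2 } — 739/512
edge 12 of 15 (B): { 0,1,5/4,11/8,23/16,369/256,739/512 | 185/128,93/64,47/32,3/2,2 } — 1479/1024
edge 13 of 15 (B): { 0,1,5/4,11/8,23/16,369/256,739/512,1479/1024 | 185/128,93/64,47/32,3/2,2 } — 2959/2048
edge 14 of 15 (R): { 0,1,5/4,11/8,23/16,369/256,739/512,1479/1024 | 2959/2048,185/128,93/64,47/32,3/2,2 } — 5917/4096
edge 15 of 15 (B): { 0,1,5/4,11/8,23/16,369/256,739/512,1479/1024,5917/4096 | 2959/2048,185/128,93/64,47/32,3/2,2 } — 11835/8192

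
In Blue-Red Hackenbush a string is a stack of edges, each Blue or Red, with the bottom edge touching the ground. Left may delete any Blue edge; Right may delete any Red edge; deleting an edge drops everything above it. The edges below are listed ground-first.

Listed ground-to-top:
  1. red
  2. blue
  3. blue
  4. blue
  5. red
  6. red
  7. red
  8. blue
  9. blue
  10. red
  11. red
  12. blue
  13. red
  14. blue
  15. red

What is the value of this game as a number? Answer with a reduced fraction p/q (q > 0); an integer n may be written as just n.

-3691/16384

1 of 15 · r · max L −∞ · min R 0 => -1
2 of 15 · rb · max L -1 · min R 0 => -1/2
3 of 15 · rbb · max L -1/2 · min R 0 => -1/4
4 of 15 · rbbb · max L -1/4 · min R 0 => -1/8
5 of 15 · rbbbr · max L -1/4 · min R -1/8 => -3/16
6 of 15 · rbbbrr · max L -1/4 · min R -3/16 => -7/32
7 of 15 · rbbbrrr · max L -1/4 · min R -7/32 => -15/64
8 of 15 · rbbbrrrb · max L -15/64 · min R -7/32 => -29/128
9 of 15 · rbbbrrrbb · max L -29/128 · min R -7/32 => -57/256
10 of 15 · rbbbrrrbbr · max L -29/128 · min R -57/256 => -115/512
11 of 15 · rbbbrrrbbrr · max L -29/128 · min R -115/512 => -231/1024
12 of 15 · rbbbrrrbbrrb · max L -231/1024 · min R -115/512 => -461/2048
13 of 15 · rbbbrrrbbrrbr · max L -231/1024 · min R -461/2048 => -923/4096
14 of 15 · rbbbrrrbbrrbrb · max L -923/4096 · min R -461/2048 => -1845/8192
15 of 15 · rbbbrrrbbrrbrbr · max L -923/4096 · min R -1845/8192 => -3691/16384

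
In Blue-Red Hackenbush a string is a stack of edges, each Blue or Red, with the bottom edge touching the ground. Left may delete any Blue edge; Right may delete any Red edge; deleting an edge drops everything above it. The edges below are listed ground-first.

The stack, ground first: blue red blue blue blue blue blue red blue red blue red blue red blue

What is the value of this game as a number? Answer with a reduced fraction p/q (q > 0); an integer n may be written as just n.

Prefix values for blue red blue blue blue blue blue red blue red blue red blue red blue via {L|R} + simplicity:
G(b) = { 0 | none } gives 1
G(br) = { 0 | 1 } gives 1/2
G(brb) = { 0,1/2 | 1 } gives 3/4
G(brbb) = { 0,1/2,3/4 | 1 } gives 7/8
G(brbbb) = { 0,1/2,3/4,7/8 | 1 } gives 15/16
G(brbbbb) = { 0,1/2,3/4,7/8,15/16 | 1 } gives 31/32
G(brbbbbb) = { 0,1/2,3/4,7/8,15/16,31/32 | 1 } gives 63/64
G(brbbbbbr) = { 0,1/2,3/4,7/8,15/16,31/32 | 63/64,1 } gives 125/128
G(brbbbbbrb) = { 0,1/2,3/4,7/8,15/16,31/32,125/128 | 63/64,1 } gives 251/256
G(brbbbbbrbr) = { 0,1/2,3/4,7/8,15/16,31/32,125/128 | 251/256,63/64,1 } gives 501/512
G(brbbbbbrbrb) = { 0,1/2,3/4,7/8,15/16,31/32,125/128,501/512 | 251/256,63/64,1 } gives 1003/1024
G(brbbbbbrbrbr) = { 0,1/2,3/4,7/8,15/16,31/32,125/128,501/512 | 1003/1024,251/256,63/64,1 } gives 2005/2048
G(brbbbbbrbrbrb) = { 0,1/2,3/4,7/8,15/16,31/32,125/128,501/512,2005/2048 | 1003/1024,251/256,63/64,1 } gives 4011/4096
G(brbbbbbrbrbrbr) = { 0,1/2,3/4,7/8,15/16,31/32,125/128,501/512,2005/2048 | 4011/4096,1003/1024,251/256,63/64,1 } gives 8021/8192
G(brbbbbbrbrbrbrb) = { 0,1/2,3/4,7/8,15/16,31/32,125/128,501/512,2005/2048,8021/8192 | 4011/4096,1003/1024,251/256,63/64,1 } gives 16043/16384

16043/16384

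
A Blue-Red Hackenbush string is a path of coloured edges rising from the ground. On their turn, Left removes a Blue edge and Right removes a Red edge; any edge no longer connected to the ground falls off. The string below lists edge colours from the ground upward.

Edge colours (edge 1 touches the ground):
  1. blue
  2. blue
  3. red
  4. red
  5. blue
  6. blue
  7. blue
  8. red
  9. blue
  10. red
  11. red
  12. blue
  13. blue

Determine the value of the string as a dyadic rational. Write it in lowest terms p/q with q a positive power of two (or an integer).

step 1: add blue to get b; options L={ 0 } R={ · } so 1
step 2: add blue to get bb; options L={ 0 1 } R={ · } so 2
step 3: add red to get bbr; options L={ 0 1 } R={ 2 } so 3/2
step 4: add red to get bbrr; options L={ 0 1 } R={ 3/2 2 } so 5/4
step 5: add blue to get bbrrb; options L={ 0 1 5/4 } R={ 3/2 2 } so 11/8
step 6: add blue to get bbrrbb; options L={ 0 1 5/4 11/8 } R={ 3/2 2 } so 23/16
step 7: add blue to get bbrrbbb; options L={ 0 1 5/4 11/8 23/16 } R={ 3/2 2 } so 47/32
step 8: add red to get bbrrbbbr; options L={ 0 1 5/4 11/8 23/16 } R={ 47/32 3/2 2 } so 93/64
step 9: add blue to get bbrrbbbrb; options L={ 0 1 5/4 11/8 23/16 93/64 } R={ 47/32 3/2 2 } so 187/128
step 10: add red to get bbrrbbbrbr; options L={ 0 1 5/4 11/8 23/16 93/64 } R={ 187/128 47/32 3/2 2 } so 373/256
step 11: add red to get bbrrbbbrbrr; options L={ 0 1 5/4 11/8 23/16 93/64 } R={ 373/256 187/128 47/32 3/2 2 } so 745/512
step 12: add blue to get bbrrbbbrbrrb; options L={ 0 1 5/4 11/8 23/16 93/64 745/512 } R={ 373/256 187/128 47/32 3/2 2 } so 1491/1024
step 13: add blue to get bbrrbbbrbrrbb; options L={ 0 1 5/4 11/8 23/16 93/64 745/512 1491/1024 } R={ 373/256 187/128 47/32 3/2 2 } so 2983/2048

2983/2048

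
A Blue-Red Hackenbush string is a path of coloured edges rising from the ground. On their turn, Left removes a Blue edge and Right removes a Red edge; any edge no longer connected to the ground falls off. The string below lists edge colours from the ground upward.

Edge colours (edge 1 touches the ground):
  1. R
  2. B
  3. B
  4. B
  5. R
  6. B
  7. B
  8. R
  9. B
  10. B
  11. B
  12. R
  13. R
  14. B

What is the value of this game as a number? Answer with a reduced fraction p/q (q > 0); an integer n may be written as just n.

Build v(s[:k]) for k = 1..14, string s = R B B B R B B R B B B R R B.
v_1 [R]  L=[none]  R=[0]  = -1
v_2 [RB]  L=[-1]  R=[0]  = -1/2
v_3 [RBB]  L=[-1, -1/2]  R=[0]  = -1/4
v_4 [RBBB]  L=[-1, -1/2, -1/4]  R=[0]  = -1/8
v_5 [RBBBR]  L=[-1, -1/2, -1/4]  R=[-1/8, 0]  = -3/16
v_6 [RBBBRB]  L=[-1, -1/2, -1/4, -3/16]  R=[-1/8, 0]  = -5/32
v_7 [RBBBRBB]  L=[-1, -1/2, -1/4, -3/16, -5/32]  R=[-1/8, 0]  = -9/64
v_8 [RBBBRBBR]  L=[-1, -1/2, -1/4, -3/16, -5/32]  R=[-9/64, -1/8, 0]  = -19/128
v_9 [RBBBRBBRB]  L=[-1, -1/2, -1/4, -3/16, -5/32, -19/128]  R=[-9/64, -1/8, 0]  = -37/256
v_10 [RBBBRBBRBB]  L=[-1, -1/2, -1/4, -3/16, -5/32, -19/128, -37/256]  R=[-9/64, -1/8, 0]  = -73/512
v_11 [RBBBRBBRBBB]  L=[-1, -1/2, -1/4, -3/16, -5/32, -19/128, -37/256, -73/512]  R=[-9/64, -1/8, 0]  = -145/1024
v_12 [RBBBRBBRBBBR]  L=[-1, -1/2, -1/4, -3/16, -5/32, -19/128, -37/256, -73/512]  R=[-145/1024, -9/64, -1/8, 0]  = -291/2048
v_13 [RBBBRBBRBBBRR]  L=[-1, -1/2, -1/4, -3/16, -5/32, -19/128, -37/256, -73/512]  R=[-291/2048, -145/1024, -9/64, -1/8, 0]  = -583/4096
v_14 [RBBBRBBRBBBRRB]  L=[-1, -1/2, -1/4, -3/16, -5/32, -19/128, -37/256, -73/512, -583/4096]  R=[-291/2048, -145/1024, -9/64, -1/8, 0]  = -1165/8192

-1165/8192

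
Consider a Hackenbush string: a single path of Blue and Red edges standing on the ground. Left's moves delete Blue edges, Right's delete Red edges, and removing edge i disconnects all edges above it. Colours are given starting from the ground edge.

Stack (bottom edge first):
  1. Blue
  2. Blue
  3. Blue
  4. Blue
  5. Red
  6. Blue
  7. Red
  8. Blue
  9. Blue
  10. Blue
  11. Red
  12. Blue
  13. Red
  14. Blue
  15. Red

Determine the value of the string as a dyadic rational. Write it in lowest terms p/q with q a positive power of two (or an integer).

Recurse on prefixes of the 15-edge string Blue Blue Blue Blue Red Blue Red Blue Blue Blue Red Blue Red Blue Red:
B: Left { 0 }, Right { · } gives simplest 1
BB: Left { 0; 1 }, Right { · } gives simplest 2
BBB: Left { 0; 1; 2 }, Right { · } gives simplest 3
BBBB: Left { 0; 1; 2; 3 }, Right { · } gives simplest 4
BBBBR: Left { 0; 1; 2; 3 }, Right { 4 } gives simplest 7/2
BBBBRB: Left { 0; 1; 2; 3; 7/2 }, Right { 4 } gives simplest 15/4
BBBBRBR: Left { 0; 1; 2; 3; 7/2 }, Right { 15/4; 4 } gives simplest 29/8
BBBBRBRB: Left { 0; 1; 2; 3; 7/2; 29/8 }, Right { 15/4; 4 } gives simplest 59/16
BBBBRBRBB: Left { 0; 1; 2; 3; 7/2; 29/8; 59/16 }, Right { 15/4; 4 } gives simplest 119/32
BBBBRBRBBB: Left { 0; 1; 2; 3; 7/2; 29/8; 59/16; 119/32 }, Right { 15/4; 4 } gives simplest 239/64
BBBBRBRBBBR: Left { 0; 1; 2; 3; 7/2; 29/8; 59/16; 119/32 }, Right { 239/64; 15/4; 4 } gives simplest 477/128
BBBBRBRBBBRB: Left { 0; 1; 2; 3; 7/2; 29/8; 59/16; 119/32; 477/128 }, Right { 239/64; 15/4; 4 } gives simplest 955/256
BBBBRBRBBBRBR: Left { 0; 1; 2; 3; 7/2; 29/8; 59/16; 119/32; 477/128 }, Right { 955/256; 239/64; 15/4; 4 } gives simplest 1909/512
BBBBRBRBBBRBRB: Left { 0; 1; 2; 3; 7/2; 29/8; 59/16; 119/32; 477/128; 1909/512 }, Right { 955/256; 239/64; 15/4; 4 } gives simplest 3819/1024
BBBBRBRBBBRBRBR: Left { 0; 1; 2; 3; 7/2; 29/8; 59/16; 119/32; 477/128; 1909/512 }, Right { 3819/1024; 955/256; 239/64; 15/4; 4 } gives simplest 7637/2048

7637/2048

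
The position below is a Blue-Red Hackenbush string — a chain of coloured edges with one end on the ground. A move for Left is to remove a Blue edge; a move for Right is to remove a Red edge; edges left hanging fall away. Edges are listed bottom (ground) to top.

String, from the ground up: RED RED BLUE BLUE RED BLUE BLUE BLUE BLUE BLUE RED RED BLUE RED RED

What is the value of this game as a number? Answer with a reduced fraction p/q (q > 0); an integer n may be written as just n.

-10295/8192

Build g(s[:k]) for k = 1..15, string s = RED RED BLUE BLUE RED BLUE BLUE BLUE BLUE BLUE RED RED BLUE RED RED.
R: Left { ∅ }, Right { 0 } ⇒ simplest -1
RR: Left { ∅ }, Right { -1; 0 } ⇒ simplest -2
RRB: Left { -2 }, Right { -1; 0 } ⇒ simplest -3/2
RRBB: Left { -2; -3/2 }, Right { -1; 0 } ⇒ simplest -5/4
RRBBR: Left { -2; -3/2 }, Right { -5/4; -1; 0 } ⇒ simplest -11/8
RRBBRB: Left { -2; -3/2; -11/8 }, Right { -5/4; -1; 0 } ⇒ simplest -21/16
RRBBRBB: Left { -2; -3/2; -11/8; -21/16 }, Right { -5/4; -1; 0 } ⇒ simplest -41/32
RRBBRBBB: Left { -2; -3/2; -11/8; -21/16; -41/32 }, Right { -5/4; -1; 0 } ⇒ simplest -81/64
RRBBRBBBB: Left { -2; -3/2; -11/8; -21/16; -41/32; -81/64 }, Right { -5/4; -1; 0 } ⇒ simplest -161/128
RRBBRBBBBB: Left { -2; -3/2; -11/8; -21/16; -41/32; -81/64; -161/128 }, Right { -5/4; -1; 0 } ⇒ simplest -321/256
RRBBRBBBBBR: Left { -2; -3/2; -11/8; -21/16; -41/32; -81/64; -161/128 }, Right { -321/256; -5/4; -1; 0 } ⇒ simplest -643/512
RRBBRBBBBBRR: Left { -2; -3/2; -11/8; -21/16; -41/32; -81/64; -161/128 }, Right { -643/512; -321/256; -5/4; -1; 0 } ⇒ simplest -1287/1024
RRBBRBBBBBRRB: Left { -2; -3/2; -11/8; -21/16; -41/32; -81/64; -161/128; -1287/1024 }, Right { -643/512; -321/256; -5/4; -1; 0 } ⇒ simplest -2573/2048
RRBBRBBBBBRRBR: Left { -2; -3/2; -11/8; -21/16; -41/32; -81/64; -161/128; -1287/1024 }, Right { -2573/2048; -643/512; -321/256; -5/4; -1; 0 } ⇒ simplest -5147/4096
RRBBRBBBBBRRBRR: Left { -2; -3/2; -11/8; -21/16; -41/32; -81/64; -161/128; -1287/1024 }, Right { -5147/4096; -2573/2048; -643/512; -321/256; -5/4; -1; 0 } ⇒ simplest -10295/8192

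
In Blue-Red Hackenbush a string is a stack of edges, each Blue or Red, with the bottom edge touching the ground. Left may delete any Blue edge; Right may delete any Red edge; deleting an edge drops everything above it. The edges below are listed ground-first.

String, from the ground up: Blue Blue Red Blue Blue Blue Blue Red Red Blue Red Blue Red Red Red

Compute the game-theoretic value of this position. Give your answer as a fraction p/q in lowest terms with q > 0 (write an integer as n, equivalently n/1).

Build G(s[:k]) for k = 1..15, string s = Blue Blue Red Blue Blue Blue Blue Red Red Blue Red Blue Red Red Red.
G(B) = { 0 | none } = 1
G(BB) = { 0,1 | none } = 2
G(BBR) = { 0,1 | 2 } = 3/2
G(BBRB) = { 0,1,3/2 | 2 } = 7/4
G(BBRBB) = { 0,1,3/2,7/4 | 2 } = 15/8
G(BBRBBB) = { 0,1,3/2,7/4,15/8 | 2 } = 31/16
G(BBRBBBB) = { 0,1,3/2,7/4,15/8,31/16 | 2 } = 63/32
G(BBRBBBBR) = { 0,1,3/2,7/4,15/8,31/16 | 63/32,2 } = 125/64
G(BBRBBBBRR) = { 0,1,3/2,7/4,15/8,31/16 | 125/64,63/32,2 } = 249/128
G(BBRBBBBRRB) = { 0,1,3/2,7/4,15/8,31/16,249/128 | 125/64,63/32,2 } = 499/256
G(BBRBBBBRRBR) = { 0,1,3/2,7/4,15/8,31/16,249/128 | 499/256,125/64,63/32,2 } = 997/512
G(BBRBBBBRRBRB) = { 0,1,3/2,7/4,15/8,31/16,249/128,997/512 | 499/256,125/64,63/32,2 } = 1995/1024
G(BBRBBBBRRBRBR) = { 0,1,3/2,7/4,15/8,31/16,249/128,997/512 | 1995/1024,499/256,125/64,63/32,2 } = 3989/2048
G(BBRBBBBRRBRBRR) = { 0,1,3/2,7/4,15/8,31/16,249/128,997/512 | 3989/2048,1995/1024,499/256,125/64,63/32,2 } = 7977/4096
G(BBRBBBBRRBRBRRR) = { 0,1,3/2,7/4,15/8,31/16,249/128,997/512 | 7977/4096,3989/2048,1995/1024,499/256,125/64,63/32,2 } = 15953/8192

15953/8192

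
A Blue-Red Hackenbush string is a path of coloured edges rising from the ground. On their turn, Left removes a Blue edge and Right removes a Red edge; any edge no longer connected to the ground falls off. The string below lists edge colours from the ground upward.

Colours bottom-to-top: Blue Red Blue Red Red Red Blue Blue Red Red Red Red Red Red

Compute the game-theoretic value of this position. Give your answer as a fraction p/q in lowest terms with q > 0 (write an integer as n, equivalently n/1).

4481/8192

1 of 14 · B · max L 0 · min R +∞ → 1
2 of 14 · BR · max L 0 · min R 1 → 1/2
3 of 14 · BRB · max L 1/2 · min R 1 → 3/4
4 of 14 · BRBR · max L 1/2 · min R 3/4 → 5/8
5 of 14 · BRBRR · max L 1/2 · min R 5/8 → 9/16
6 of 14 · BRBRRR · max L 1/2 · min R 9/16 → 17/32
7 of 14 · BRBRRRB · max L 17/32 · min R 9/16 → 35/64
8 of 14 · BRBRRRBB · max L 35/64 · min R 9/16 → 71/128
9 of 14 · BRBRRRBBR · max L 35/64 · min R 71/128 → 141/256
10 of 14 · BRBRRRBBRR · max L 35/64 · min R 141/256 → 281/512
11 of 14 · BRBRRRBBRRR · max L 35/64 · min R 281/512 → 561/1024
12 of 14 · BRBRRRBBRRRR · max L 35/64 · min R 561/1024 → 1121/2048
13 of 14 · BRBRRRBBRRRRR · max L 35/64 · min R 1121/2048 → 2241/4096
14 of 14 · BRBRRRBBRRRRRR · max L 35/64 · min R 2241/4096 → 4481/8192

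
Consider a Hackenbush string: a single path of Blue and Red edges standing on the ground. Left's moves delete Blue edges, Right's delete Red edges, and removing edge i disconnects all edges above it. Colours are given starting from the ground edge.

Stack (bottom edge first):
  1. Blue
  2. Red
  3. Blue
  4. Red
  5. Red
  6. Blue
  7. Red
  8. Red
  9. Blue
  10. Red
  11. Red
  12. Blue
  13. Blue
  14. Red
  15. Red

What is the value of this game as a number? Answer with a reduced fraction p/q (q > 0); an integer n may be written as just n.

9369/16384

step 1: add Blue to get B; options L={ 0 } R={ (no moves) } -> 1
step 2: add Red to get BR; options L={ 0 } R={ 1 } -> 1/2
step 3: add Blue to get BRB; options L={ 0, 1/2 } R={ 1 } -> 3/4
step 4: add Red to get BRBR; options L={ 0, 1/2 } R={ 3/4, 1 } -> 5/8
step 5: add Red to get BRBRR; options L={ 0, 1/2 } R={ 5/8, 3/4, 1 } -> 9/16
step 6: add Blue to get BRBRRB; options L={ 0, 1/2, 9/16 } R={ 5/8, 3/4, 1 } -> 19/32
step 7: add Red to get BRBRRBR; options L={ 0, 1/2, 9/16 } R={ 19/32, 5/8, 3/4, 1 } -> 37/64
step 8: add Red to get BRBRRBRR; options L={ 0, 1/2, 9/16 } R={ 37/64, 19/32, 5/8, 3/4, 1 } -> 73/128
step 9: add Blue to get BRBRRBRRB; options L={ 0, 1/2, 9/16, 73/128 } R={ 37/64, 19/32, 5/8, 3/4, 1 } -> 147/256
step 10: add Red to get BRBRRBRRBR; options L={ 0, 1/2, 9/16, 73/128 } R={ 147/256, 37/64, 19/32, 5/8, 3/4, 1 } -> 293/512
step 11: add Red to get BRBRRBRRBRR; options L={ 0, 1/2, 9/16, 73/128 } R={ 293/512, 147/256, 37/64, 19/32, 5/8, 3/4, 1 } -> 585/1024
step 12: add Blue to get BRBRRBRRBRRB; options L={ 0, 1/2, 9/16, 73/128, 585/1024 } R={ 293/512, 147/256, 37/64, 19/32, 5/8, 3/4, 1 } -> 1171/2048
step 13: add Blue to get BRBRRBRRBRRBB; options L={ 0, 1/2, 9/16, 73/128, 585/1024, 1171/2048 } R={ 293/512, 147/256, 37/64, 19/32, 5/8, 3/4, 1 } -> 2343/4096
step 14: add Red to get BRBRRBRRBRRBBR; options L={ 0, 1/2, 9/16, 73/128, 585/1024, 1171/2048 } R={ 2343/4096, 293/512, 147/256, 37/64, 19/32, 5/8, 3/4, 1 } -> 4685/8192
step 15: add Red to get BRBRRBRRBRRBBRR; options L={ 0, 1/2, 9/16, 73/128, 585/1024, 1171/2048 } R={ 4685/8192, 2343/4096, 293/512, 147/256, 37/64, 19/32, 5/8, 3/4, 1 } -> 9369/16384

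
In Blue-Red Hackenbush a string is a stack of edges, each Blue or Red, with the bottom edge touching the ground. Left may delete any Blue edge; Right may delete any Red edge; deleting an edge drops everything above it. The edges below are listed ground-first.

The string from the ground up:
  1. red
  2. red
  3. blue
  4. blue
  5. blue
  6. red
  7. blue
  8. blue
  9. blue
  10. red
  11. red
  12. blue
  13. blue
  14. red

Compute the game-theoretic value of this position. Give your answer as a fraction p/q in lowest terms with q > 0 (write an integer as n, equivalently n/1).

-4659/4096

edge 1 of 14 (red): { ∅ | 0 } — -1
edge 2 of 14 (red): { ∅ | -1, 0 } — -2
edge 3 of 14 (blue): { -2 | -1, 0 } — -3/2
edge 4 of 14 (blue): { -2, -3/2 | -1, 0 } — -5/4
edge 5 of 14 (blue): { -2, -3/2, -5/4 | -1, 0 } — -9/8
edge 6 of 14 (red): { -2, -3/2, -5/4 | -9/8, -1, 0 } — -19/16
edge 7 of 14 (blue): { -2, -3/2, -5/4, -19/16 | -9/8, -1, 0 } — -37/32
edge 8 of 14 (blue): { -2, -3/2, -5/4, -19/16, -37/32 | -9/8, -1, 0 } — -73/64
edge 9 of 14 (blue): { -2, -3/2, -5/4, -19/16, -37/32, -73/64 | -9/8, -1, 0 } — -145/128
edge 10 of 14 (red): { -2, -3/2, -5/4, -19/16, -37/32, -73/64 | -145/128, -9/8, -1, 0 } — -291/256
edge 11 of 14 (red): { -2, -3/2, -5/4, -19/16, -37/32, -73/64 | -291/256, -145/128, -9/8, -1, 0 } — -583/512
edge 12 of 14 (blue): { -2, -3/2, -5/4, -19/16, -37/32, -73/64, -583/512 | -291/256, -145/128, -9/8, -1, 0 } — -1165/1024
edge 13 of 14 (blue): { -2, -3/2, -5/4, -19/16, -37/32, -73/64, -583/512, -1165/1024 | -291/256, -145/128, -9/8, -1, 0 } — -2329/2048
edge 14 of 14 (red): { -2, -3/2, -5/4, -19/16, -37/32, -73/64, -583/512, -1165/1024 | -2329/2048, -291/256, -145/128, -9/8, -1, 0 } — -4659/4096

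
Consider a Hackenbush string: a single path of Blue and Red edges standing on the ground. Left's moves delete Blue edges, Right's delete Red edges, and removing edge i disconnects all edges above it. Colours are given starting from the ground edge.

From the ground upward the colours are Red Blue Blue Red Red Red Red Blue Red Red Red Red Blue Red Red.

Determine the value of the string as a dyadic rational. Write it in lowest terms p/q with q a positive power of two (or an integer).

-7927/16384

Prefix values for Red Blue Blue Red Red Red Red Blue Red Red Red Red Blue Red Red via {L|R} + simplicity:
g(R) = { none | 0 } -> -1
g(RB) = { -1 | 0 } -> -1/2
g(RBB) = { -1; -1/2 | 0 } -> -1/4
g(RBBR) = { -1; -1/2 | -1/4; 0 } -> -3/8
g(RBBRR) = { -1; -1/2 | -3/8; -1/4; 0 } -> -7/16
g(RBBRRR) = { -1; -1/2 | -7/16; -3/8; -1/4; 0 } -> -15/32
g(RBBRRRR) = { -1; -1/2 | -15/32; -7/16; -3/8; -1/4; 0 } -> -31/64
g(RBBRRRRB) = { -1; -1/2; -31/64 | -15/32; -7/16; -3/8; -1/4; 0 } -> -61/128
g(RBBRRRRBR) = { -1; -1/2; -31/64 | -61/128; -15/32; -7/16; -3/8; -1/4; 0 } -> -123/256
g(RBBRRRRBRR) = { -1; -1/2; -31/64 | -123/256; -61/128; -15/32; -7/16; -3/8; -1/4; 0 } -> -247/512
g(RBBRRRRBRRR) = { -1; -1/2; -31/64 | -247/512; -123/256; -61/128; -15/32; -7/16; -3/8; -1/4; 0 } -> -495/1024
g(RBBRRRRBRRRR) = { -1; -1/2; -31/64 | -495/1024; -247/512; -123/256; -61/128; -15/32; -7/16; -3/8; -1/4; 0 } -> -991/2048
g(RBBRRRRBRRRRB) = { -1; -1/2; -31/64; -991/2048 | -495/1024; -247/512; -123/256; -61/128; -15/32; -7/16; -3/8; -1/4; 0 } -> -1981/4096
g(RBBRRRRBRRRRBR) = { -1; -1/2; -31/64; -991/2048 | -1981/4096; -495/1024; -247/512; -123/256; -61/128; -15/32; -7/16; -3/8; -1/4; 0 } -> -3963/8192
g(RBBRRRRBRRRRBRR) = { -1; -1/2; -31/64; -991/2048 | -3963/8192; -1981/4096; -495/1024; -247/512; -123/256; -61/128; -15/32; -7/16; -3/8; -1/4; 0 } -> -7927/16384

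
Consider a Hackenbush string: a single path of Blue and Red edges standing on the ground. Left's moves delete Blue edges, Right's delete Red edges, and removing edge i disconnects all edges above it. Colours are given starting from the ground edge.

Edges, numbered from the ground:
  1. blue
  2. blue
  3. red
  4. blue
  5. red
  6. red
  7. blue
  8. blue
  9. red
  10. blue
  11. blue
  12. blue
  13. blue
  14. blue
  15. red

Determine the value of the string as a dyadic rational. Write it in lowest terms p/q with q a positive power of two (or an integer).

13181/8192

Build value(s[:k]) for k = 1..15, string s = blue blue red blue red red blue blue red blue blue blue blue blue red.
edge 1 of 15 (blue): { 0 | · } — 1
edge 2 of 15 (blue): { 0, 1 | · } — 2
edge 3 of 15 (red): { 0, 1 | 2 } — 3/2
edge 4 of 15 (blue): { 0, 1, 3/2 | 2 } — 7/4
edge 5 of 15 (red): { 0, 1, 3/2 | 7/4, 2 } — 13/8
edge 6 of 15 (red): { 0, 1, 3/2 | 13/8, 7/4, 2 } — 25/16
edge 7 of 15 (blue): { 0, 1, 3/2, 25/16 | 13/8, 7/4, 2 } — 51/32
edge 8 of 15 (blue): { 0, 1, 3/2, 25/16, 51/32 | 13/8, 7/4, 2 } — 103/64
edge 9 of 15 (red): { 0, 1, 3/2, 25/16, 51/32 | 103/64, 13/8, 7/4, 2 } — 205/128
edge 10 of 15 (blue): { 0, 1, 3/2, 25/16, 51/32, 205/128 | 103/64, 13/8, 7/4, 2 } — 411/256
edge 11 of 15 (blue): { 0, 1, 3/2, 25/16, 51/32, 205/128, 411/256 | 103/64, 13/8, 7/4, 2 } — 823/512
edge 12 of 15 (blue): { 0, 1, 3/2, 25/16, 51/32, 205/128, 411/256, 823/512 | 103/64, 13/8, 7/4, 2 } — 1647/1024
edge 13 of 15 (blue): { 0, 1, 3/2, 25/16, 51/32, 205/128, 411/256, 823/512, 1647/1024 | 103/64, 13/8, 7/4, 2 } — 3295/2048
edge 14 of 15 (blue): { 0, 1, 3/2, 25/16, 51/32, 205/128, 411/256, 823/512, 1647/1024, 3295/2048 | 103/64, 13/8, 7/4, 2 } — 6591/4096
edge 15 of 15 (red): { 0, 1, 3/2, 25/16, 51/32, 205/128, 411/256, 823/512, 1647/1024, 3295/2048 | 6591/4096, 103/64, 13/8, 7/4, 2 } — 13181/8192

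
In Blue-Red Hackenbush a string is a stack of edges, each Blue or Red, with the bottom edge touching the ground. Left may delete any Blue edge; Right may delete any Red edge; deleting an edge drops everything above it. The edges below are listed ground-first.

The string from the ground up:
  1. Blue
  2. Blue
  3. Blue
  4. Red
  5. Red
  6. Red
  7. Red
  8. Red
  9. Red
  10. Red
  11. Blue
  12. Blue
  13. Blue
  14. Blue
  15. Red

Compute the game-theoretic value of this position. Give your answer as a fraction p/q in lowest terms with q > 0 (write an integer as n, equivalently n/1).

Prefix values for Blue Blue Blue Red Red Red Red Red Red Red Blue Blue Blue Blue Red via {L|R} + simplicity:
g(B) = { 0 |  } → 1
g(BB) = { 0 1 |  } → 2
g(BBB) = { 0 1 2 |  } → 3
g(BBBR) = { 0 1 2 | 3 } → 5/2
g(BBBRR) = { 0 1 2 | 5/2 3 } → 9/4
g(BBBRRR) = { 0 1 2 | 9/4 5/2 3 } → 17/8
g(BBBRRRR) = { 0 1 2 | 17/8 9/4 5/2 3 } → 33/16
g(BBBRRRRR) = { 0 1 2 | 33/16 17/8 9/4 5/2 3 } → 65/32
g(BBBRRRRRR) = { 0 1 2 | 65/32 33/16 17/8 9/4 5/2 3 } → 129/64
g(BBBRRRRRRR) = { 0 1 2 | 129/64 65/32 33/16 17/8 9/4 5/2 3 } → 257/128
g(BBBRRRRRRRB) = { 0 1 2 257/128 | 129/64 65/32 33/16 17/8 9/4 5/2 3 } → 515/256
g(BBBRRRRRRRBB) = { 0 1 2 257/128 515/256 | 129/64 65/32 33/16 17/8 9/4 5/2 3 } → 1031/512
g(BBBRRRRRRRBBB) = { 0 1 2 257/128 515/256 1031/512 | 129/64 65/32 33/16 17/8 9/4 5/2 3 } → 2063/1024
g(BBBRRRRRRRBBBB) = { 0 1 2 257/128 515/256 1031/512 2063/1024 | 129/64 65/32 33/16 17/8 9/4 5/2 3 } → 4127/2048
g(BBBRRRRRRRBBBBR) = { 0 1 2 257/128 515/256 1031/512 2063/1024 | 4127/2048 129/64 65/32 33/16 17/8 9/4 5/2 3 } → 8253/4096

8253/4096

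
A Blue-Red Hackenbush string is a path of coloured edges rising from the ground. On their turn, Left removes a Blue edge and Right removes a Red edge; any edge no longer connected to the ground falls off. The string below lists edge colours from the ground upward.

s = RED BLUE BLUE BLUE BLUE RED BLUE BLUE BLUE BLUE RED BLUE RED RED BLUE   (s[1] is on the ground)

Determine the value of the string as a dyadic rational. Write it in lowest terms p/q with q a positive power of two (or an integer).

Recurse on prefixes of the 15-edge string RED BLUE BLUE BLUE BLUE RED BLUE BLUE BLUE BLUE RED BLUE RED RED BLUE:
value(R) = { ∅ | 0 } so -1
value(RB) = { -1 | 0 } so -1/2
value(RBB) = { -1, -1/2 | 0 } so -1/4
value(RBBB) = { -1, -1/2, -1/4 | 0 } so -1/8
value(RBBBB) = { -1, -1/2, -1/4, -1/8 | 0 } so -1/16
value(RBBBBR) = { -1, -1/2, -1/4, -1/8 | -1/16, 0 } so -3/32
value(RBBBBRB) = { -1, -1/2, -1/4, -1/8, -3/32 | -1/16, 0 } so -5/64
value(RBBBBRBB) = { -1, -1/2, -1/4, -1/8, -3/32, -5/64 | -1/16, 0 } so -9/128
value(RBBBBRBBB) = { -1, -1/2, -1/4, -1/8, -3/32, -5/64, -9/128 | -1/16, 0 } so -17/256
value(RBBBBRBBBB) = { -1, -1/2, -1/4, -1/8, -3/32, -5/64, -9/128, -17/256 | -1/16, 0 } so -33/512
value(RBBBBRBBBBR) = { -1, -1/2, -1/4, -1/8, -3/32, -5/64, -9/128, -17/256 | -33/512, -1/16, 0 } so -67/1024
value(RBBBBRBBBBRB) = { -1, -1/2, -1/4, -1/8, -3/32, -5/64, -9/128, -17/256, -67/1024 | -33/512, -1/16, 0 } so -133/2048
value(RBBBBRBBBBRBR) = { -1, -1/2, -1/4, -1/8, -3/32, -5/64, -9/128, -17/256, -67/1024 | -133/2048, -33/512, -1/16, 0 } so -267/4096
value(RBBBBRBBBBRBRR) = { -1, -1/2, -1/4, -1/8, -3/32, -5/64, -9/128, -17/256, -67/1024 | -267/4096, -133/2048, -33/512, -1/16, 0 } so -535/8192
value(RBBBBRBBBBRBRRB) = { -1, -1/2, -1/4, -1/8, -3/32, -5/64, -9/128, -17/256, -67/1024, -535/8192 | -267/4096, -133/2048, -33/512, -1/16, 0 } so -1069/16384

-1069/16384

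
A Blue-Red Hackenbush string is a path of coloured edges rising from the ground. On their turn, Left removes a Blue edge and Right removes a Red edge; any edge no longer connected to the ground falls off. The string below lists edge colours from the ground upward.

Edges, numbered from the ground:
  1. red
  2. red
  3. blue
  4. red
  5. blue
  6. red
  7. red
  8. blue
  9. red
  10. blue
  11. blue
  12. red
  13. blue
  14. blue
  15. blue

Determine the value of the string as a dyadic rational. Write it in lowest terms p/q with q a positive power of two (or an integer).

-13969/8192

1 of 15 · r · max L −∞ · min R 0 — -1
2 of 15 · rr · max L −∞ · min R -1 — -2
3 of 15 · rrb · max L -2 · min R -1 — -3/2
4 of 15 · rrbr · max L -2 · min R -3/2 — -7/4
5 of 15 · rrbrb · max L -7/4 · min R -3/2 — -13/8
6 of 15 · rrbrbr · max L -7/4 · min R -13/8 — -27/16
7 of 15 · rrbrbrr · max L -7/4 · min R -27/16 — -55/32
8 of 15 · rrbrbrrb · max L -55/32 · min R -27/16 — -109/64
9 of 15 · rrbrbrrbr · max L -55/32 · min R -109/64 — -219/128
10 of 15 · rrbrbrrbrb · max L -219/128 · min R -109/64 — -437/256
11 of 15 · rrbrbrrbrbb · max L -437/256 · min R -109/64 — -873/512
12 of 15 · rrbrbrrbrbbr · max L -437/256 · min R -873/512 — -1747/1024
13 of 15 · rrbrbrrbrbbrb · max L -1747/1024 · min R -873/512 — -3493/2048
14 of 15 · rrbrbrrbrbbrbb · max L -3493/2048 · min R -873/512 — -6985/4096
15 of 15 · rrbrbrrbrbbrbbb · max L -6985/4096 · min R -873/512 — -13969/8192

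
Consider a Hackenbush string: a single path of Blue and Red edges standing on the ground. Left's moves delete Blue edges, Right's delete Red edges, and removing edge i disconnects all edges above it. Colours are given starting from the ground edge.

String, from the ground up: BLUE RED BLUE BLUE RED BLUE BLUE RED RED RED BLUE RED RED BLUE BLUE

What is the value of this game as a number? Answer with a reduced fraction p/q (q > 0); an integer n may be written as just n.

13863/16384

1 of 15 · B · max L 0 · min R +∞ ⇒ 1
2 of 15 · BR · max L 0 · min R 1 ⇒ 1/2
3 of 15 · BRB · max L 1/2 · min R 1 ⇒ 3/4
4 of 15 · BRBB · max L 3/4 · min R 1 ⇒ 7/8
5 of 15 · BRBBR · max L 3/4 · min R 7/8 ⇒ 13/16
6 of 15 · BRBBRB · max L 13/16 · min R 7/8 ⇒ 27/32
7 of 15 · BRBBRBB · max L 27/32 · min R 7/8 ⇒ 55/64
8 of 15 · BRBBRBBR · max L 27/32 · min R 55/64 ⇒ 109/128
9 of 15 · BRBBRBBRR · max L 27/32 · min R 109/128 ⇒ 217/256
10 of 15 · BRBBRBBRRR · max L 27/32 · min R 217/256 ⇒ 433/512
11 of 15 · BRBBRBBRRRB · max L 433/512 · min R 217/256 ⇒ 867/1024
12 of 15 · BRBBRBBRRRBR · max L 433/512 · min R 867/1024 ⇒ 1733/2048
13 of 15 · BRBBRBBRRRBRR · max L 433/512 · min R 1733/2048 ⇒ 3465/4096
14 of 15 · BRBBRBBRRRBRRB · max L 3465/4096 · min R 1733/2048 ⇒ 6931/8192
15 of 15 · BRBBRBBRRRBRRBB · max L 6931/8192 · min R 1733/2048 ⇒ 13863/16384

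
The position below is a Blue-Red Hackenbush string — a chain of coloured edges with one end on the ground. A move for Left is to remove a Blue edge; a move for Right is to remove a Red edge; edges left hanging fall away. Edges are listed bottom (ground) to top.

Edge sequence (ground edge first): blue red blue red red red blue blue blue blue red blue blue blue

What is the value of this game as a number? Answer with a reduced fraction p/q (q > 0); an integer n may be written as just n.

4591/8192

val_1 [b]  L=[0]  R=[(no moves)]  = 1
val_2 [br]  L=[0]  R=[1]  = 1/2
val_3 [brb]  L=[0 1/2]  R=[1]  = 3/4
val_4 [brbr]  L=[0 1/2]  R=[3/4 1]  = 5/8
val_5 [brbrr]  L=[0 1/2]  R=[5/8 3/4 1]  = 9/16
val_6 [brbrrr]  L=[0 1/2]  R=[9/16 5/8 3/4 1]  = 17/32
val_7 [brbrrrb]  L=[0 1/2 17/32]  R=[9/16 5/8 3/4 1]  = 35/64
val_8 [brbrrrbb]  L=[0 1/2 17/32 35/64]  R=[9/16 5/8 3/4 1]  = 71/128
val_9 [brbrrrbbb]  L=[0 1/2 17/32 35/64 71/128]  R=[9/16 5/8 3/4 1]  = 143/256
val_10 [brbrrrbbbb]  L=[0 1/2 17/32 35/64 71/128 143/256]  R=[9/16 5/8 3/4 1]  = 287/512
val_11 [brbrrrbbbbr]  L=[0 1/2 17/32 35/64 71/128 143/256]  R=[287/512 9/16 5/8 3/4 1]  = 573/1024
val_12 [brbrrrbbbbrb]  L=[0 1/2 17/32 35/64 71/128 143/256 573/1024]  R=[287/512 9/16 5/8 3/4 1]  = 1147/2048
val_13 [brbrrrbbbbrbb]  L=[0 1/2 17/32 35/64 71/128 143/256 573/1024 1147/2048]  R=[287/512 9/16 5/8 3/4 1]  = 2295/4096
val_14 [brbrrrbbbbrbbb]  L=[0 1/2 17/32 35/64 71/128 143/256 573/1024 1147/2048 2295/4096]  R=[287/512 9/16 5/8 3/4 1]  = 4591/8192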